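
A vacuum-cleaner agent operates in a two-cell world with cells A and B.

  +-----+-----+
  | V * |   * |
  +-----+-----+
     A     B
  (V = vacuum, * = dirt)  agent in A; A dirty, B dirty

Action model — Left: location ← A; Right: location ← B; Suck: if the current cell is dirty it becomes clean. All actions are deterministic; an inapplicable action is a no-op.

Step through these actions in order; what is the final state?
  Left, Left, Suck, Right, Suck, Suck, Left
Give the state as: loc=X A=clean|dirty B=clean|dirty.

loc=A A=clean B=clean

1) do Left; now loc=A A=dirty B=dirty
2) do Left; now loc=A A=dirty B=dirty
3) do Suck; now loc=A A=clean B=dirty
4) do Right; now loc=B A=clean B=dirty
5) do Suck; now loc=B A=clean B=clean
6) do Suck; now loc=B A=clean B=clean
7) do Left; now loc=A A=clean B=clean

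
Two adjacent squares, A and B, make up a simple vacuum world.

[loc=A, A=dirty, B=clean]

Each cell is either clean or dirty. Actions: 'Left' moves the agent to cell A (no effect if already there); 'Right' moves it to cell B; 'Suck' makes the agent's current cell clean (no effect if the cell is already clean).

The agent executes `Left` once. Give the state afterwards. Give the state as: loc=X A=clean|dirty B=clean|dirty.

loc=A A=dirty B=clean

start: loc=A A=dirty B=clean
[1] after Left: loc=A A=dirty B=clean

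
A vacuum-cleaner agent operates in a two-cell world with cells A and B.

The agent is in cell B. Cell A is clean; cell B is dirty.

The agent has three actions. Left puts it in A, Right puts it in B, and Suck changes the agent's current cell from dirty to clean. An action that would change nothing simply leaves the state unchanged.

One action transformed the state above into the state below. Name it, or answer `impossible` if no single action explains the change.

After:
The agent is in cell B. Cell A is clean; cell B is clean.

Suck

try  Left: loc=A A=clean B=dirty
try Right: loc=B A=clean B=dirty
try  Suck: loc=B A=clean B=clean  ← match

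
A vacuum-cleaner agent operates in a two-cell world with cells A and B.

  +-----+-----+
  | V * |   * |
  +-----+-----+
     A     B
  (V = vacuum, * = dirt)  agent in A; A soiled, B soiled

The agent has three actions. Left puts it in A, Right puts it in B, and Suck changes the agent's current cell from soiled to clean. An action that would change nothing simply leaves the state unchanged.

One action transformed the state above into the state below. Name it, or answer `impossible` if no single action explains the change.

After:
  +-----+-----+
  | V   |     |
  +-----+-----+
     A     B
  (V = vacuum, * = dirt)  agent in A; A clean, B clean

try  Left: (A; A:soiled, B:soiled)
try Right: (B; A:soiled, B:soiled)
try  Suck: (A; A:clean, B:soiled)
no single action produces the after-state

impossible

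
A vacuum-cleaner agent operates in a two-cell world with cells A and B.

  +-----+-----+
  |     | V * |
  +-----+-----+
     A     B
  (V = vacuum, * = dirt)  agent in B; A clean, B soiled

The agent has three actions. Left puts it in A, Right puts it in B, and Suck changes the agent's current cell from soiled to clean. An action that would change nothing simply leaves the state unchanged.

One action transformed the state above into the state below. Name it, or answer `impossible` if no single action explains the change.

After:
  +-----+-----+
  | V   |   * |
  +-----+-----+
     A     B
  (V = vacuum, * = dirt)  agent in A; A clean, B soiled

Left

try  Left: (A; A:clean, B:soiled)  ← match
try Right: (B; A:clean, B:soiled)
try  Suck: (B; A:clean, B:clean)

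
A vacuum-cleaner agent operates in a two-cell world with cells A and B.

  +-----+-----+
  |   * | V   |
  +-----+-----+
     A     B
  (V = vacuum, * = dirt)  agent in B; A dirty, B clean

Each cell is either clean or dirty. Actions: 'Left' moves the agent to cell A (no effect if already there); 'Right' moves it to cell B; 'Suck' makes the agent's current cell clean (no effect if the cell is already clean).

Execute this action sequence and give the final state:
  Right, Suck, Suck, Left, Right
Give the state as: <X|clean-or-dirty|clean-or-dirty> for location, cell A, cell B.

<B|dirty|clean>

[1] after Right: <B|dirty|clean>
[2] after Suck: <B|dirty|clean>
[3] after Suck: <B|dirty|clean>
[4] after Left: <A|dirty|clean>
[5] after Right: <B|dirty|clean>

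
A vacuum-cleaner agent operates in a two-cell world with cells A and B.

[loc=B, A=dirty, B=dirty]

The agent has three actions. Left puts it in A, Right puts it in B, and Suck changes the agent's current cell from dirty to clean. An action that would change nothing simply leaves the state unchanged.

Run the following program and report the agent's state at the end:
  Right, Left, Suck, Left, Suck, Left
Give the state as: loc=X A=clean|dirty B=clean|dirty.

1) do Right; now loc=B A=dirty B=dirty
2) do Left; now loc=A A=dirty B=dirty
3) do Suck; now loc=A A=clean B=dirty
4) do Left; now loc=A A=clean B=dirty
5) do Suck; now loc=A A=clean B=dirty
6) do Left; now loc=A A=clean B=dirty

loc=A A=clean B=dirty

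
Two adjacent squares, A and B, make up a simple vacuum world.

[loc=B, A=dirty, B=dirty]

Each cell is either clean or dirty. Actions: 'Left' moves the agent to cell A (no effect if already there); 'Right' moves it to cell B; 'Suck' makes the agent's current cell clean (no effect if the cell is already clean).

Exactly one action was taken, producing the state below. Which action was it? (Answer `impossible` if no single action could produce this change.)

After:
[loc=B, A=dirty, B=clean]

Suck

try  Left: <A|dirty|dirty>
try Right: <B|dirty|dirty>
try  Suck: <B|dirty|clean>  ← match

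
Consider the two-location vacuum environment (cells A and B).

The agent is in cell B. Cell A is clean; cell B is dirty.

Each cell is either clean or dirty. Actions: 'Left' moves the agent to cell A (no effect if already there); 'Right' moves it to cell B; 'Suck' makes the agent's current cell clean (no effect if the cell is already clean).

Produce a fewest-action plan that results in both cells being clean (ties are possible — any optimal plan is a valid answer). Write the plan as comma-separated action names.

[1] after Suck: loc=B A=clean B=clean
min 1: B is dirty, one Suck

Suck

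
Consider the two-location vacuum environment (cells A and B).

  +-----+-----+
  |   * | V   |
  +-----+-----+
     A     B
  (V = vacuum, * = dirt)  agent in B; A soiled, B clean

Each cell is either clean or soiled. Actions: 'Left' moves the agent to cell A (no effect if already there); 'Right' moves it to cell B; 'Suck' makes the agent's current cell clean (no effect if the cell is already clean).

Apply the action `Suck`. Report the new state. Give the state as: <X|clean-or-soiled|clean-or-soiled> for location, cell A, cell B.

start: <B|soiled|clean>
Suck (#1): <B|soiled|clean>

<B|soiled|clean>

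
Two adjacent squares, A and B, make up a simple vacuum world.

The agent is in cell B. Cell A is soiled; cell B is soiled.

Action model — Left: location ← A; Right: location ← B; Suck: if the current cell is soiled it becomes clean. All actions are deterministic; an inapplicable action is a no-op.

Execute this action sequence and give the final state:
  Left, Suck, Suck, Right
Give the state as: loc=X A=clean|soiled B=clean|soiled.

loc=B A=clean B=soiled

step 1/4 (Left): loc=A A=soiled B=soiled
step 2/4 (Suck): loc=A A=clean B=soiled
step 3/4 (Suck): loc=A A=clean B=soiled
step 4/4 (Right): loc=B A=clean B=soiled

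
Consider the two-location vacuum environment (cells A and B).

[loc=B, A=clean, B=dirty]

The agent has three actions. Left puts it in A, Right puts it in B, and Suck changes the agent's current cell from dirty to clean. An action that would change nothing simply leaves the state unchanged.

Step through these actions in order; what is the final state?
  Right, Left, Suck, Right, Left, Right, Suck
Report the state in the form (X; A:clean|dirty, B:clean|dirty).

(B; A:clean, B:clean)

t=1 Right ⇒ (B; A:clean, B:dirty)
t=2 Left ⇒ (A; A:clean, B:dirty)
t=3 Suck ⇒ (A; A:clean, B:dirty)
t=4 Right ⇒ (B; A:clean, B:dirty)
t=5 Left ⇒ (A; A:clean, B:dirty)
t=6 Right ⇒ (B; A:clean, B:dirty)
t=7 Suck ⇒ (B; A:clean, B:clean)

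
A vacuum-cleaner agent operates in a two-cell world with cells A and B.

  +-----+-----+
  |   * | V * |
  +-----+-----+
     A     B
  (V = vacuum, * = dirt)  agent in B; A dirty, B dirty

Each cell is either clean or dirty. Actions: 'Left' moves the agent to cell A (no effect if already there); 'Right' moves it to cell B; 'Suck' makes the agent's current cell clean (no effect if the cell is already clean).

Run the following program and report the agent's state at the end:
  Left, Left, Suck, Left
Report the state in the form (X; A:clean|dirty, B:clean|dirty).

t=1 Left ⇒ (A; A:dirty, B:dirty)
t=2 Left ⇒ (A; A:dirty, B:dirty)
t=3 Suck ⇒ (A; A:clean, B:dirty)
t=4 Left ⇒ (A; A:clean, B:dirty)

(A; A:clean, B:dirty)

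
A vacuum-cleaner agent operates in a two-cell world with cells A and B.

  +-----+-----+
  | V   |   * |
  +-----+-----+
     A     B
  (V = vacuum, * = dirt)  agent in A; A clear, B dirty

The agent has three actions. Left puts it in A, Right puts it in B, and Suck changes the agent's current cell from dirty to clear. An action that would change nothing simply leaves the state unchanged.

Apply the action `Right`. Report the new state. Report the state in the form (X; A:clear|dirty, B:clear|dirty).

start: (A; A:clear, B:dirty)
[1] after Right: (B; A:clear, B:dirty)

(B; A:clear, B:dirty)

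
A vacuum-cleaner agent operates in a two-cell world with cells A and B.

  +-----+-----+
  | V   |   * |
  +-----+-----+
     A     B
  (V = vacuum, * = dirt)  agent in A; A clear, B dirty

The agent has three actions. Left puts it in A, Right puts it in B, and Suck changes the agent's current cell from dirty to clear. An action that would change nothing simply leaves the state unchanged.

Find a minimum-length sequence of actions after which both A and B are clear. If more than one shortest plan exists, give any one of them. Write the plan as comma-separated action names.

Right, Suck

step 1/2 (Right): (B; A:clear, B:dirty)
step 2/2 (Suck): (B; A:clear, B:clear)
min 2: go B then Suck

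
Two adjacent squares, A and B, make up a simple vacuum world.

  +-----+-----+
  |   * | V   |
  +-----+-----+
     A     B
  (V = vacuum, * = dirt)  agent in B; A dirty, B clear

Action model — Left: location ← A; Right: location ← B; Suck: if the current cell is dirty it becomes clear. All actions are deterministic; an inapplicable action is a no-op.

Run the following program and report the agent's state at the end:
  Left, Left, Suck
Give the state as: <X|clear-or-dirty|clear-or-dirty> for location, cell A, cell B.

<A|clear|clear>

1. Left → <A|dirty|clear>
2. Left → <A|dirty|clear>
3. Suck → <A|clear|clear>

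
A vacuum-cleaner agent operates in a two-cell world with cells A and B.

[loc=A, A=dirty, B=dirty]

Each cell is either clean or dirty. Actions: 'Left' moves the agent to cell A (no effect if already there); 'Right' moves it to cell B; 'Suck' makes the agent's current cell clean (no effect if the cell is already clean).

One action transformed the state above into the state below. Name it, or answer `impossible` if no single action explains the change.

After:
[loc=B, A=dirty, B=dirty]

Right

try  Left: loc=A A=dirty B=dirty
try Right: loc=B A=dirty B=dirty  ← match
try  Suck: loc=A A=clean B=dirty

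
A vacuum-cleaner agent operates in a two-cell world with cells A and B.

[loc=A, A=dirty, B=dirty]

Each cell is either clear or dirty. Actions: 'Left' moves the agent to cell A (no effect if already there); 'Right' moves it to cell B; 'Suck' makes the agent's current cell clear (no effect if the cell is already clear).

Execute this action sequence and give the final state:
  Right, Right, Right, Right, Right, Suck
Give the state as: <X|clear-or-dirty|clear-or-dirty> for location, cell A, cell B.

t=1 Right ⇒ <B|dirty|dirty>
t=2 Right ⇒ <B|dirty|dirty>
t=3 Right ⇒ <B|dirty|dirty>
t=4 Right ⇒ <B|dirty|dirty>
t=5 Right ⇒ <B|dirty|dirty>
t=6 Suck ⇒ <B|dirty|clear>

<B|dirty|clear>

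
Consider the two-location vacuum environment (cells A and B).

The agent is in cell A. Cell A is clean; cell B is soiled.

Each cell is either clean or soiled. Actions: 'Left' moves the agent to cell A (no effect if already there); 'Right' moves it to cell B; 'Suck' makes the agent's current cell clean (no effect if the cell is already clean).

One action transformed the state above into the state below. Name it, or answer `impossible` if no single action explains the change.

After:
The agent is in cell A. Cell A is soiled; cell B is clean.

try  Left: loc=A A=clean B=soiled
try Right: loc=B A=clean B=soiled
try  Suck: loc=A A=clean B=soiled
no single action produces the after-state

impossible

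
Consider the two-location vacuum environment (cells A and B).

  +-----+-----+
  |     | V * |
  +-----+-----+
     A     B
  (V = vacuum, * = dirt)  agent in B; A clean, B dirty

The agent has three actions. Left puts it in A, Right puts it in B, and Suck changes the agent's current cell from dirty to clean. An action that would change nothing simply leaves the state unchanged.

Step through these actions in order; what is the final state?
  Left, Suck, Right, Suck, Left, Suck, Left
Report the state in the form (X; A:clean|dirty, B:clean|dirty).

(A; A:clean, B:clean)

[1] after Left: (A; A:clean, B:dirty)
[2] after Suck: (A; A:clean, B:dirty)
[3] after Right: (B; A:clean, B:dirty)
[4] after Suck: (B; A:clean, B:clean)
[5] after Left: (A; A:clean, B:clean)
[6] after Suck: (A; A:clean, B:clean)
[7] after Left: (A; A:clean, B:clean)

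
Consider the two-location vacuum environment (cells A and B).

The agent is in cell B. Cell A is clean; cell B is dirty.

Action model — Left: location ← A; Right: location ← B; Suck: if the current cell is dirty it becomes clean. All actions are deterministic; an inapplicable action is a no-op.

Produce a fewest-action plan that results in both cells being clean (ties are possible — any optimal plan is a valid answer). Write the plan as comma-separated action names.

Suck (#1): <B|clean|clean>
min 1: B is dirty, one Suck

Suck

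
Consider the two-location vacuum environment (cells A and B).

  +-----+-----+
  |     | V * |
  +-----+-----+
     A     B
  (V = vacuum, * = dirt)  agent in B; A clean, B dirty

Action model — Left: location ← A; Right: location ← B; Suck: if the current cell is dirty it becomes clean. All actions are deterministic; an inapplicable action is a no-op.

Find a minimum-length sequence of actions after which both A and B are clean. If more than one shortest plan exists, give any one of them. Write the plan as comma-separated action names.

Suck

t=1 Suck ⇒ in B — A clean, B clean
min 1: B is dirty, one Suck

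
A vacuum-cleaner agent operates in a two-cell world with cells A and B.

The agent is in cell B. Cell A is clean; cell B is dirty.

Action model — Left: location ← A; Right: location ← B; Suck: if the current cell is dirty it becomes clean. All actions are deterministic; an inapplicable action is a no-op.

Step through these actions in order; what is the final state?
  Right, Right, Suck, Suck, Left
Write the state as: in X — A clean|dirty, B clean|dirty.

step 1/5 (Right): in B — A clean, B dirty
step 2/5 (Right): in B — A clean, B dirty
step 3/5 (Suck): in B — A clean, B clean
step 4/5 (Suck): in B — A clean, B clean
step 5/5 (Left): in A — A clean, B clean

in A — A clean, B clean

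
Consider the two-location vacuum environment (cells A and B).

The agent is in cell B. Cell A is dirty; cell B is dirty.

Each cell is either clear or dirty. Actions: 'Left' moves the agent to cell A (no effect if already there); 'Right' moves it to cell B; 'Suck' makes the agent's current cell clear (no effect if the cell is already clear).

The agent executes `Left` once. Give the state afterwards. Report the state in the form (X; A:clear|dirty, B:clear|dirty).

start: (B; A:dirty, B:dirty)
[1] after Left: (A; A:dirty, B:dirty)

(A; A:dirty, B:dirty)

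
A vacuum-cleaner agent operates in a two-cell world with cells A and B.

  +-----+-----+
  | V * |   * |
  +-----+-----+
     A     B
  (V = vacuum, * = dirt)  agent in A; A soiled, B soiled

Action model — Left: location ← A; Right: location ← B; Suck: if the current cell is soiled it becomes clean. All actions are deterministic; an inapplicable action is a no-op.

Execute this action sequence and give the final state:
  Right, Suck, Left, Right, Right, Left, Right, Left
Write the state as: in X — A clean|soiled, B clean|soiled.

in A — A soiled, B clean

1. Right → in B — A soiled, B soiled
2. Suck → in B — A soiled, B clean
3. Left → in A — A soiled, B clean
4. Right → in B — A soiled, B clean
5. Right → in B — A soiled, B clean
6. Left → in A — A soiled, B clean
7. Right → in B — A soiled, B clean
8. Left → in A — A soiled, B clean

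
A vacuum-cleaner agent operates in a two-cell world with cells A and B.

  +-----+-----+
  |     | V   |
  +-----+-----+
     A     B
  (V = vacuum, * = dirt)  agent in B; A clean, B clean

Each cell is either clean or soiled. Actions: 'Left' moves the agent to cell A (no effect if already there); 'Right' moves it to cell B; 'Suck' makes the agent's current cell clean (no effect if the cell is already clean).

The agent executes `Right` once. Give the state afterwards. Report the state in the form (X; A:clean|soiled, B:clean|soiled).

(B; A:clean, B:clean)

start: (B; A:clean, B:clean)
Right (#1): (B; A:clean, B:clean)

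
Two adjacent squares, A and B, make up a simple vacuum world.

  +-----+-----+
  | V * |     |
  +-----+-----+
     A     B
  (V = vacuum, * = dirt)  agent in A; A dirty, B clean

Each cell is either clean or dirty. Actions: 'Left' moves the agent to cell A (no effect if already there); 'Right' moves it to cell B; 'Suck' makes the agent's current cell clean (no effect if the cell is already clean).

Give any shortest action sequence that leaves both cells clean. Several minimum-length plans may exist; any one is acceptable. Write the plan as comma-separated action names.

Suck

step 1/1 (Suck): loc=A A=clean B=clean
min 1: A is dirty, one Suck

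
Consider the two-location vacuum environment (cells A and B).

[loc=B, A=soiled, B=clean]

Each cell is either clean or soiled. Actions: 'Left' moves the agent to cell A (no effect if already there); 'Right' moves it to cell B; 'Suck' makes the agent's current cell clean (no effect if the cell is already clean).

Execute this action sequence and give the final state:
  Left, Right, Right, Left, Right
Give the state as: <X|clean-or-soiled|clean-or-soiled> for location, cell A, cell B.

<B|soiled|clean>

Left (#1): <A|soiled|clean>
Right (#2): <B|soiled|clean>
Right (#3): <B|soiled|clean>
Left (#4): <A|soiled|clean>
Right (#5): <B|soiled|clean>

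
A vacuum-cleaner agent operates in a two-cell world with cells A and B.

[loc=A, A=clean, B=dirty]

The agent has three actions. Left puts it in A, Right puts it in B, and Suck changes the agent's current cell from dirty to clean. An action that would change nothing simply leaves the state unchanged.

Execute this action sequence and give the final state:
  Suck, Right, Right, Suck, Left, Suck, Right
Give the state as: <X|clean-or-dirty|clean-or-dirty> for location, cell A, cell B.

<B|clean|clean>

t=1 Suck ⇒ <A|clean|dirty>
t=2 Right ⇒ <B|clean|dirty>
t=3 Right ⇒ <B|clean|dirty>
t=4 Suck ⇒ <B|clean|clean>
t=5 Left ⇒ <A|clean|clean>
t=6 Suck ⇒ <A|clean|clean>
t=7 Right ⇒ <B|clean|clean>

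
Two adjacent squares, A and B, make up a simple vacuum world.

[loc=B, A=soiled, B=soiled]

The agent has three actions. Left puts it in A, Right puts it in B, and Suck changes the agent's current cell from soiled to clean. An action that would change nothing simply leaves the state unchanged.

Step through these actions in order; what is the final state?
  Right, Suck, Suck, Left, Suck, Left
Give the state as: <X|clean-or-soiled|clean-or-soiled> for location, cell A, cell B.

<A|clean|clean>

1) do Right; now <B|soiled|soiled>
2) do Suck; now <B|soiled|clean>
3) do Suck; now <B|soiled|clean>
4) do Left; now <A|soiled|clean>
5) do Suck; now <A|clean|clean>
6) do Left; now <A|clean|clean>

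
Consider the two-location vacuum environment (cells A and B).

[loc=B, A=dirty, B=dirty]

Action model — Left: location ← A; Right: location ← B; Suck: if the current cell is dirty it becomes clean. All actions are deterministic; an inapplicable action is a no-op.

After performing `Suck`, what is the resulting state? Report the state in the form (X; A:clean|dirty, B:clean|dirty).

start: (B; A:dirty, B:dirty)
Suck (#1): (B; A:dirty, B:clean)

(B; A:dirty, B:clean)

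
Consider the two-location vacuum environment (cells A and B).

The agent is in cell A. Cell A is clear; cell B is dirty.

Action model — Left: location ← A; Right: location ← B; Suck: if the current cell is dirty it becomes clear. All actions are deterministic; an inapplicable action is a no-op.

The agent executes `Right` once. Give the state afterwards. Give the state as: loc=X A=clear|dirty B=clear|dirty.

loc=B A=clear B=dirty

start: loc=A A=clear B=dirty
1. Right → loc=B A=clear B=dirty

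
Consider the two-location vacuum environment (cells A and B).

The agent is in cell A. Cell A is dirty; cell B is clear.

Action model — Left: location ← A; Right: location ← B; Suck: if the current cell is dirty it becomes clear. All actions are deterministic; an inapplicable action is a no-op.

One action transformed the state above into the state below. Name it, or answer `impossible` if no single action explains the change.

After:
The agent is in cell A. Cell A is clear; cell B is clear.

Suck

try  Left: <A|dirty|clear>
try Right: <B|dirty|clear>
try  Suck: <A|clear|clear>  ← match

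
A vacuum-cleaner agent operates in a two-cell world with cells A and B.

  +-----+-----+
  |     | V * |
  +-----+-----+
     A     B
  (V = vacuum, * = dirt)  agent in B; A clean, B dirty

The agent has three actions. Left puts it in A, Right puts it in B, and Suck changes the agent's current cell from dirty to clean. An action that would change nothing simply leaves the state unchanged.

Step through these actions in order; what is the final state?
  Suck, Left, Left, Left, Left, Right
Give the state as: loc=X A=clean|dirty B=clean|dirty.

loc=B A=clean B=clean

1) do Suck; now loc=B A=clean B=clean
2) do Left; now loc=A A=clean B=clean
3) do Left; now loc=A A=clean B=clean
4) do Left; now loc=A A=clean B=clean
5) do Left; now loc=A A=clean B=clean
6) do Right; now loc=B A=clean B=clean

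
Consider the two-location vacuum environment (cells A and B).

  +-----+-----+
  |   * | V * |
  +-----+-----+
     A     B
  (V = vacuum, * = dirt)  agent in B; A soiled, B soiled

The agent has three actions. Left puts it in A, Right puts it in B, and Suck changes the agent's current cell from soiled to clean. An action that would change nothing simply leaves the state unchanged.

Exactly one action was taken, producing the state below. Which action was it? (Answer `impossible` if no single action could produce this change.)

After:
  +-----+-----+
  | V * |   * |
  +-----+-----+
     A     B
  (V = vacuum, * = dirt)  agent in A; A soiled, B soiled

try  Left: in A — A soiled, B soiled  ← match
try Right: in B — A soiled, B soiled
try  Suck: in B — A soiled, B clean

Left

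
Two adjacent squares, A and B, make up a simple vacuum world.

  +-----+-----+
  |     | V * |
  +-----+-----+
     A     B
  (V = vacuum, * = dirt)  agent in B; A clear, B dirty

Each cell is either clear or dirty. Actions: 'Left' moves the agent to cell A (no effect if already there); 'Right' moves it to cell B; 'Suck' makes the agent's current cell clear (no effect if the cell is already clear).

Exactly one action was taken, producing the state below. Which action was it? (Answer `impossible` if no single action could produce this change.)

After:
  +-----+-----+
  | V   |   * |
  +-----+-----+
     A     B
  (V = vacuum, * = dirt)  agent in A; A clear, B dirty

Left

try  Left: loc=A A=clear B=dirty  ← match
try Right: loc=B A=clear B=dirty
try  Suck: loc=B A=clear B=clear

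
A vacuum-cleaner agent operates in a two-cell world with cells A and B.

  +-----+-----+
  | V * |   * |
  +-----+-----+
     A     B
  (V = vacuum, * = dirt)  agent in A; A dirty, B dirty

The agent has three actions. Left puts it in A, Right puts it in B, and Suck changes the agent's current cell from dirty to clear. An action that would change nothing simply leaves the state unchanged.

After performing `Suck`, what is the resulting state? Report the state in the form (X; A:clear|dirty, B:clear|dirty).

(A; A:clear, B:dirty)

start: (A; A:dirty, B:dirty)
1) do Suck; now (A; A:clear, B:dirty)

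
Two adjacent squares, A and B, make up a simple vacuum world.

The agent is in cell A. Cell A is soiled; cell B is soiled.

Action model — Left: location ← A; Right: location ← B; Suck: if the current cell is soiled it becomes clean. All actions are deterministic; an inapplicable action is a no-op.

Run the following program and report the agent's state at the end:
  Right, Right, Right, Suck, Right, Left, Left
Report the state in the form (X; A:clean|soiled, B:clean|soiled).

(A; A:soiled, B:clean)

[1] after Right: (B; A:soiled, B:soiled)
[2] after Right: (B; A:soiled, B:soiled)
[3] after Right: (B; A:soiled, B:soiled)
[4] after Suck: (B; A:soiled, B:clean)
[5] after Right: (B; A:soiled, B:clean)
[6] after Left: (A; A:soiled, B:clean)
[7] after Left: (A; A:soiled, B:clean)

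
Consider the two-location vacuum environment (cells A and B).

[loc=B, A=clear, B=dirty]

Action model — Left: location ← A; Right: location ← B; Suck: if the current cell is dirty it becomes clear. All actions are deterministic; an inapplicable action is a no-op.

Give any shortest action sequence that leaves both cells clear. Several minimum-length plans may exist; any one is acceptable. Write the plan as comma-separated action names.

Suck

Suck (#1): <B|clear|clear>
min 1: B is dirty, one Suck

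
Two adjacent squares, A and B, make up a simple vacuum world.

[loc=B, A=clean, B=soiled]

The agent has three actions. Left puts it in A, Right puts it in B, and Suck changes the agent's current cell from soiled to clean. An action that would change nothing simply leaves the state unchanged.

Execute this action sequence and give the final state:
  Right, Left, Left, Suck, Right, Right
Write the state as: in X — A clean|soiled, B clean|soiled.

1. Right → in B — A clean, B soiled
2. Left → in A — A clean, B soiled
3. Left → in A — A clean, B soiled
4. Suck → in A — A clean, B soiled
5. Right → in B — A clean, B soiled
6. Right → in B — A clean, B soiled

in B — A clean, B soiled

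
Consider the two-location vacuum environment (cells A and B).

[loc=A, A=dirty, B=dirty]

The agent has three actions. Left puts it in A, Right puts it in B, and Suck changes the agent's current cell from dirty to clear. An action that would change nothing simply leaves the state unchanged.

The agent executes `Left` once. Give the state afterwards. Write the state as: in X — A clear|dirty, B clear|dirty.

in A — A dirty, B dirty

start: in A — A dirty, B dirty
[1] after Left: in A — A dirty, B dirty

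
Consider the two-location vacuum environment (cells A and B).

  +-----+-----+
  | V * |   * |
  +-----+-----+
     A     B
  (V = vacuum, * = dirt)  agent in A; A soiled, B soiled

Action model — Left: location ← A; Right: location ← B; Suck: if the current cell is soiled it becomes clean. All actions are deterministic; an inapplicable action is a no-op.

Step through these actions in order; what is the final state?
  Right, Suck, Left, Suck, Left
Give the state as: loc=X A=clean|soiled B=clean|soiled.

loc=A A=clean B=clean

Right (#1): loc=B A=soiled B=soiled
Suck (#2): loc=B A=soiled B=clean
Left (#3): loc=A A=soiled B=clean
Suck (#4): loc=A A=clean B=clean
Left (#5): loc=A A=clean B=clean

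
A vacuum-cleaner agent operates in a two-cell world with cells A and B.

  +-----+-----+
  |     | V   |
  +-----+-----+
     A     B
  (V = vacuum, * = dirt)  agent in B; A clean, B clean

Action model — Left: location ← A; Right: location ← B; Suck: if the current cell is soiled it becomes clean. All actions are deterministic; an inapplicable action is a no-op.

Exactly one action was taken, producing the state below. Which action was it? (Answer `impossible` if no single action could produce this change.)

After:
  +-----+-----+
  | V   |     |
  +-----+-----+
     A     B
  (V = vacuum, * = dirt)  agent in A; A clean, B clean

Left

try  Left: in A — A clean, B clean  ← match
try Right: in B — A clean, B clean
try  Suck: in B — A clean, B clean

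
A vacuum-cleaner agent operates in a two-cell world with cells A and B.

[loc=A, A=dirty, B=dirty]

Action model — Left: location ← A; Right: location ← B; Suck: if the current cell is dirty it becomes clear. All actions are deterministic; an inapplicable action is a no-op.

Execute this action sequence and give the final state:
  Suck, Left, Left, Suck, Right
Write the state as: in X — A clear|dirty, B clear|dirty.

[1] after Suck: in A — A clear, B dirty
[2] after Left: in A — A clear, B dirty
[3] after Left: in A — A clear, B dirty
[4] after Suck: in A — A clear, B dirty
[5] after Right: in B — A clear, B dirty

in B — A clear, B dirty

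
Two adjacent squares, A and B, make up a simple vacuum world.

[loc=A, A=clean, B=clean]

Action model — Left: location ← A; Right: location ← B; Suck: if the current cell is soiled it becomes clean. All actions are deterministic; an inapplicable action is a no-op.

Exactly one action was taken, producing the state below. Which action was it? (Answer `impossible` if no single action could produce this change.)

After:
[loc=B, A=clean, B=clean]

try  Left: loc=A A=clean B=clean
try Right: loc=B A=clean B=clean  ← match
try  Suck: loc=A A=clean B=clean

Right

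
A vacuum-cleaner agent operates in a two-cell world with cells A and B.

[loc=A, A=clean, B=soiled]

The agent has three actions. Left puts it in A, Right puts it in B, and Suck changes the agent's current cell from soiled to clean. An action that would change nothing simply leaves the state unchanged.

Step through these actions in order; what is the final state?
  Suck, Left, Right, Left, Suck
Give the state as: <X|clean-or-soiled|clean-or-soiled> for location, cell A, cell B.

step 1/5 (Suck): <A|clean|soiled>
step 2/5 (Left): <A|clean|soiled>
step 3/5 (Right): <B|clean|soiled>
step 4/5 (Left): <A|clean|soiled>
step 5/5 (Suck): <A|clean|soiled>

<A|clean|soiled>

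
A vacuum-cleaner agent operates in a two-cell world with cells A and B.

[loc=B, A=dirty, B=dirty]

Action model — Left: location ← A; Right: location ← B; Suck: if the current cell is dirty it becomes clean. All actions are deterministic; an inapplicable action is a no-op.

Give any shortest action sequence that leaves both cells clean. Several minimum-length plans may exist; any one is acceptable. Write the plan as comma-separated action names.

Suck, Left, Suck

Suck (#1): loc=B A=dirty B=clean
Left (#2): loc=A A=dirty B=clean
Suck (#3): loc=A A=clean B=clean
min 3: Suck B + move + Suck A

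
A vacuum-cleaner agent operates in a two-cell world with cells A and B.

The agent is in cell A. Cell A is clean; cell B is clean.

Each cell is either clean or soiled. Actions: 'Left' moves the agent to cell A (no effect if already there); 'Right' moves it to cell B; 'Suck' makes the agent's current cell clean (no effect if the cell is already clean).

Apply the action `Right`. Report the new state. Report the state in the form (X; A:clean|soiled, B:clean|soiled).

(B; A:clean, B:clean)

start: (A; A:clean, B:clean)
[1] after Right: (B; A:clean, B:clean)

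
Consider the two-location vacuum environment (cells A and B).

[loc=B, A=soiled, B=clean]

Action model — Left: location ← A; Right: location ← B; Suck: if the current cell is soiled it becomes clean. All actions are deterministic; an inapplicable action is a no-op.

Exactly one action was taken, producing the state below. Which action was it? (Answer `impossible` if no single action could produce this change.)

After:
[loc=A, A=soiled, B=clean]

try  Left: loc=A A=soiled B=clean  ← match
try Right: loc=B A=soiled B=clean
try  Suck: loc=B A=soiled B=clean

Left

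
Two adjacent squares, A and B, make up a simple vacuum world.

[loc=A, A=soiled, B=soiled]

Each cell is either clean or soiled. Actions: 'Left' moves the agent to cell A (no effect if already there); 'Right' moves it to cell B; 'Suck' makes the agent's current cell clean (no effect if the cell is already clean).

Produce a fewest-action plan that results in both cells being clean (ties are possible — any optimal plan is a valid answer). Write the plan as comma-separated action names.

Suck, Right, Suck

1. Suck → <A|clean|soiled>
2. Right → <B|clean|soiled>
3. Suck → <B|clean|clean>
min 3: Suck A + move + Suck B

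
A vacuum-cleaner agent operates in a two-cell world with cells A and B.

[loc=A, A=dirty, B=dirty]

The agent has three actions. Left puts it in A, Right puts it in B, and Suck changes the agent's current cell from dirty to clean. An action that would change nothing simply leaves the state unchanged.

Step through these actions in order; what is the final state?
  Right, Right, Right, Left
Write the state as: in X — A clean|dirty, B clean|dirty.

Right (#1): in B — A dirty, B dirty
Right (#2): in B — A dirty, B dirty
Right (#3): in B — A dirty, B dirty
Left (#4): in A — A dirty, B dirty

in A — A dirty, B dirty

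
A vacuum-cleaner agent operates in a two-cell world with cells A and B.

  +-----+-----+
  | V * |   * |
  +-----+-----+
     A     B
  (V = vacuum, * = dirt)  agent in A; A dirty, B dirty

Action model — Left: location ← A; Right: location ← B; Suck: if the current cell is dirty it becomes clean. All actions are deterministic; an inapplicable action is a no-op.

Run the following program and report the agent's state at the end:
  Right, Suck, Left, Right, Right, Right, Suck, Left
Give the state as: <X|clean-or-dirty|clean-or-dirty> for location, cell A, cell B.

t=1 Right ⇒ <B|dirty|dirty>
t=2 Suck ⇒ <B|dirty|clean>
t=3 Left ⇒ <A|dirty|clean>
t=4 Right ⇒ <B|dirty|clean>
t=5 Right ⇒ <B|dirty|clean>
t=6 Right ⇒ <B|dirty|clean>
t=7 Suck ⇒ <B|dirty|clean>
t=8 Left ⇒ <A|dirty|clean>

<A|dirty|clean>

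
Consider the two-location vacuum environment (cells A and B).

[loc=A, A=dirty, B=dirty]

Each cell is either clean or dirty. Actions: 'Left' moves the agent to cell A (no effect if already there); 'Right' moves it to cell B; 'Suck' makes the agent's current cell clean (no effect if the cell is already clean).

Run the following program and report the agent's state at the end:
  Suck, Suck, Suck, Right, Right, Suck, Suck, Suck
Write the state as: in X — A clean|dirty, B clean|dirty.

Suck (#1): in A — A clean, B dirty
Suck (#2): in A — A clean, B dirty
Suck (#3): in A — A clean, B dirty
Right (#4): in B — A clean, B dirty
Right (#5): in B — A clean, B dirty
Suck (#6): in B — A clean, B clean
Suck (#7): in B — A clean, B clean
Suck (#8): in B — A clean, B clean

in B — A clean, B clean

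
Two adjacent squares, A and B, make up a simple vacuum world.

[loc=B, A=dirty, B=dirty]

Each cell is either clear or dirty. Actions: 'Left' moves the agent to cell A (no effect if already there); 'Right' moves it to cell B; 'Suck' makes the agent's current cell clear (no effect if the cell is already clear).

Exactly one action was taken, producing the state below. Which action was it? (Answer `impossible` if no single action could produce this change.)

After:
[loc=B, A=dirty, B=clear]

Suck

try  Left: <A|dirty|dirty>
try Right: <B|dirty|dirty>
try  Suck: <B|dirty|clear>  ← match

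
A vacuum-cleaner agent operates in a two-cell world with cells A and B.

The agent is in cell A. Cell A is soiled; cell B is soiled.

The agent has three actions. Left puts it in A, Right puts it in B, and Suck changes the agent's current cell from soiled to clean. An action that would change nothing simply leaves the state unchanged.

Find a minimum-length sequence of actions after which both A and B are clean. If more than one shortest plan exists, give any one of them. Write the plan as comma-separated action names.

Suck, Right, Suck

Suck (#1): <A|clean|soiled>
Right (#2): <B|clean|soiled>
Suck (#3): <B|clean|clean>
min 3: Suck A + move + Suck B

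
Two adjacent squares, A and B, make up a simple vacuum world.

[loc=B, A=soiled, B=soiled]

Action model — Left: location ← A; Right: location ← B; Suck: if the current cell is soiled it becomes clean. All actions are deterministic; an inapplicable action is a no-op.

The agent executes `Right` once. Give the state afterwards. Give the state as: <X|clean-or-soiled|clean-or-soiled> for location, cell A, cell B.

<B|soiled|soiled>

start: <B|soiled|soiled>
1. Right → <B|soiled|soiled>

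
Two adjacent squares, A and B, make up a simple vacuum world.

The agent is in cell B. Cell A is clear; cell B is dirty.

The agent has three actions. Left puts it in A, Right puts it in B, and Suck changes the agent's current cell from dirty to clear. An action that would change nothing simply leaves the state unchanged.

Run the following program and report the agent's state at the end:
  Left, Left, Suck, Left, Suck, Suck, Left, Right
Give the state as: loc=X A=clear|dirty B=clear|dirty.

loc=B A=clear B=dirty

1. Left → loc=A A=clear B=dirty
2. Left → loc=A A=clear B=dirty
3. Suck → loc=A A=clear B=dirty
4. Left → loc=A A=clear B=dirty
5. Suck → loc=A A=clear B=dirty
6. Suck → loc=A A=clear B=dirty
7. Left → loc=A A=clear B=dirty
8. Right → loc=B A=clear B=dirty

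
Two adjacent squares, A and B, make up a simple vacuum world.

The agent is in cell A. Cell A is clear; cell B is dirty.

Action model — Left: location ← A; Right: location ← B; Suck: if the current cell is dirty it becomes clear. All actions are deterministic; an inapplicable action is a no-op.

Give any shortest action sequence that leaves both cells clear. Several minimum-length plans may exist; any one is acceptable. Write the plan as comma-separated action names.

1. Right → in B — A clear, B dirty
2. Suck → in B — A clear, B clear
min 2: go B then Suck

Right, Suck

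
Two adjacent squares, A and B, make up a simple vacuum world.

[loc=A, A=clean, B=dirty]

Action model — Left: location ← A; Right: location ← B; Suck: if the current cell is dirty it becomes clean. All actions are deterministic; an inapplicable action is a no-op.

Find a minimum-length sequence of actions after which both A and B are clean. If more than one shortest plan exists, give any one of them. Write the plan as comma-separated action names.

Right, Suck

t=1 Right ⇒ (B; A:clean, B:dirty)
t=2 Suck ⇒ (B; A:clean, B:clean)
min 2: go B then Suck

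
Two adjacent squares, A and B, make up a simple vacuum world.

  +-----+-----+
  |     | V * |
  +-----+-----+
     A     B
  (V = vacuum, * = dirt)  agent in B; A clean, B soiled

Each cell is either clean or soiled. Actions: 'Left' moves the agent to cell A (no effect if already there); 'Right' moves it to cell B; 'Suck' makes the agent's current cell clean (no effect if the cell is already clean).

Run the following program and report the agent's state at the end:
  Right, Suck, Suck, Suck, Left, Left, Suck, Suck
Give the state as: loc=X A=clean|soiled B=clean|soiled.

loc=A A=clean B=clean

t=1 Right ⇒ loc=B A=clean B=soiled
t=2 Suck ⇒ loc=B A=clean B=clean
t=3 Suck ⇒ loc=B A=clean B=clean
t=4 Suck ⇒ loc=B A=clean B=clean
t=5 Left ⇒ loc=A A=clean B=clean
t=6 Left ⇒ loc=A A=clean B=clean
t=7 Suck ⇒ loc=A A=clean B=clean
t=8 Suck ⇒ loc=A A=clean B=clean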